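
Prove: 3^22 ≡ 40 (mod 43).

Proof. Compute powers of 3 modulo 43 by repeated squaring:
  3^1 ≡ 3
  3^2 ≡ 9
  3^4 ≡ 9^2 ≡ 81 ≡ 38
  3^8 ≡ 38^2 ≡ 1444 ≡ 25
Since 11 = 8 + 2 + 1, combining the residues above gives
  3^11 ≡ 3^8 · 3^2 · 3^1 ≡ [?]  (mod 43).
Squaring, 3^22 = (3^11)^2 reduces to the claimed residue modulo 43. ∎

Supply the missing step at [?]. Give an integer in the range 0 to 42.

30

Multiply the listed residues: 25 · 9 · 3 = 225 → 675.
Reducing modulo 43: 675 = 15·43 + 30, so 3^11 ≡ 30.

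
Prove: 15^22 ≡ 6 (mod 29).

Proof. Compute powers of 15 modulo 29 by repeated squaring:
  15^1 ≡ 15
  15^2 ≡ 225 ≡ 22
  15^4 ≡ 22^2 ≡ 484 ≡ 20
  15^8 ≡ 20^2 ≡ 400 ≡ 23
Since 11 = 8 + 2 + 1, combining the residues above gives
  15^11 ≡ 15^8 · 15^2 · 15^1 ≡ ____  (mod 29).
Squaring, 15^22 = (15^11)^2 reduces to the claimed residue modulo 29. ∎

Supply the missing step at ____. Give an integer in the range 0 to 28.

15^8 · 15^2 · 15^1 ≡ 23 · 22 · 15 = 7590.
7590 mod 29 = 21, so 15^11 ≡ 21 (mod 29).

21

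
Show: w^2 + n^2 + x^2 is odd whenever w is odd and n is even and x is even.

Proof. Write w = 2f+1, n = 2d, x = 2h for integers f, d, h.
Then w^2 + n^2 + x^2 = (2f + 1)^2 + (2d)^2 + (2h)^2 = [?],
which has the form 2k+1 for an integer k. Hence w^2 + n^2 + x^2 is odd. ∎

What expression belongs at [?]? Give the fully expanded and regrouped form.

2(2d^2 + 2f^2 + 2f + 2h^2) + 1

Expanding: (2f + 1)^2 + (2d)^2 + (2h)^2 = 4d^2 + 4f^2 + 4f + 4h^2 + 1.
Every term except the constant is even, so this is 2(2d^2 + 2f^2 + 2f + 2h^2) + 1,
and 2d^2 + 2f^2 + 2f + 2h^2 ∈ ℤ gives the required form.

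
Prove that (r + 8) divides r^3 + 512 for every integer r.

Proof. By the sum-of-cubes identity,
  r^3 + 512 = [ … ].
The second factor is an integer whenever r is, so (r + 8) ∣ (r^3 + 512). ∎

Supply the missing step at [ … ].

(r + 8)(r^2 - 8r + 64)

a^3 + b^3 = (a + b)(a^2 - ab + b^2). With a = r, b = 8:
r^3 + 512 = (r + 8)(r^2 - 8r + 64).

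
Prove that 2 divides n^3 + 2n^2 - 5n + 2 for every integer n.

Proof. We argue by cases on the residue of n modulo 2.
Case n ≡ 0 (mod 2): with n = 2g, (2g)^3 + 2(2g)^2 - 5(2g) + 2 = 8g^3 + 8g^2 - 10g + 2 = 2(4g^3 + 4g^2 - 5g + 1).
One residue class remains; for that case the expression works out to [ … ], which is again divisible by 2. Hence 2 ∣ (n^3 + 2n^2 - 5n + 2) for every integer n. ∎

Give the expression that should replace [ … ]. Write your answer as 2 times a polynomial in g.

2(4g^3 + 10g^2 + 2g)

The residues treated are {0}, so the missing case is n ≡ 1 (mod 2); write n = 2g+1.
Then (2g+1)^3 + 2(2g+1)^2 - 5(2g+1) + 2 = 8g^3 + 20g^2 + 4g = 2(4g^3 + 10g^2 + 2g).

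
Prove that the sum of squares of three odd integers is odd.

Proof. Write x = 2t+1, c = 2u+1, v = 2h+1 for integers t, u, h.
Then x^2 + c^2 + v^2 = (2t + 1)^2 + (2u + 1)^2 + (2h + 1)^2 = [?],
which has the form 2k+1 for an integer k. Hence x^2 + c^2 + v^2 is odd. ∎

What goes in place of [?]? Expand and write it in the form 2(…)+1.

2(2h^2 + 2h + 2t^2 + 2t + 2u^2 + 2u + 1) + 1

Expanding: (2t + 1)^2 + (2u + 1)^2 + (2h + 1)^2 = 4h^2 + 4h + 4t^2 + 4t + 4u^2 + 4u + 3.
Every term except the constant is even, so this is 2(2h^2 + 2h + 2t^2 + 2t + 2u^2 + 2u + 1) + 1,
and 2h^2 + 2h + 2t^2 + 2t + 2u^2 + 2u + 1 ∈ ℤ gives the required form.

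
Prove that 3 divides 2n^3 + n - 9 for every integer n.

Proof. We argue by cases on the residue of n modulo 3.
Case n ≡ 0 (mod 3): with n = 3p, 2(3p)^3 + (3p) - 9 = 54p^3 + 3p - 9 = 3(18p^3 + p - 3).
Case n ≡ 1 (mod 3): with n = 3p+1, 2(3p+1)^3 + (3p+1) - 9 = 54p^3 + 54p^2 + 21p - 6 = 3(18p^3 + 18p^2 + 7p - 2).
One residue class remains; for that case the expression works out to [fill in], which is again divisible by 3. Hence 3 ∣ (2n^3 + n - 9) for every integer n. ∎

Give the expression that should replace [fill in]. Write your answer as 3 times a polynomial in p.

3(18p^3 + 36p^2 + 25p + 3)

The residues treated are {0, 1}, so the missing case is n ≡ 2 (mod 3); write n = 3p+2.
Then 2(3p+2)^3 + (3p+2) - 9 = 54p^3 + 108p^2 + 75p + 9 = 3(18p^3 + 36p^2 + 25p + 3).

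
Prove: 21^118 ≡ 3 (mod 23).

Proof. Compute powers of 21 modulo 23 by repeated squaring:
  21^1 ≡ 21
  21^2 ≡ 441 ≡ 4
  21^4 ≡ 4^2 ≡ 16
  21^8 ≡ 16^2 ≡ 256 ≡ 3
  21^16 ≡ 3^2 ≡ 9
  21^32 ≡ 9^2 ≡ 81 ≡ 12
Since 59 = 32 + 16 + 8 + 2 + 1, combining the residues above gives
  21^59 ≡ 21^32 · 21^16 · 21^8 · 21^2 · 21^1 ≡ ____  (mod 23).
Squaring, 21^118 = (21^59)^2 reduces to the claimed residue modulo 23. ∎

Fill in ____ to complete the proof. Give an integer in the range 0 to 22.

7

Multiply the listed residues: 12 · 9 · 3 · 4 · 21 = 108 → 324 → 1296 → 27216.
Reducing modulo 23: 27216 = 1183·23 + 7, so 21^59 ≡ 7.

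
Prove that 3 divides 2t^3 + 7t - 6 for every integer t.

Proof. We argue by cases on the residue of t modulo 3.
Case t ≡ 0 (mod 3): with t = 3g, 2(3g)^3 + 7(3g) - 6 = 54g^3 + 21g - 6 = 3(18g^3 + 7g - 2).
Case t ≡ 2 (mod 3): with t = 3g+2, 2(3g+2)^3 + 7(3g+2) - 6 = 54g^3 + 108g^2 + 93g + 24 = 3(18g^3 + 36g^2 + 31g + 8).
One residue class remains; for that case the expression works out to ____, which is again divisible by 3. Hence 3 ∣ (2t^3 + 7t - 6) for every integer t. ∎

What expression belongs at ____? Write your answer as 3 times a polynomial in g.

3(18g^3 + 18g^2 + 13g + 1)

The residues treated are {0, 2}, so the missing case is t ≡ 1 (mod 3); write t = 3g+1.
Then 2(3g+1)^3 + 7(3g+1) - 6 = 54g^3 + 54g^2 + 39g + 3 = 3(18g^3 + 18g^2 + 13g + 1).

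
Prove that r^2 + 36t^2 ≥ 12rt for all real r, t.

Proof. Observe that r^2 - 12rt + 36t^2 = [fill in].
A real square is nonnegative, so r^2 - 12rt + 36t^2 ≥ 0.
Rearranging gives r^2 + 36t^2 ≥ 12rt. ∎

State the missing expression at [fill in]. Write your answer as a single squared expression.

The leading and trailing coefficients are 1^2 and 6^2, and 12 = 2·1·6, so the trinomial is (r - 6t)^2.
Hence r^2 - 12rt + 36t^2 ≥ 0.

(r - 6t)^2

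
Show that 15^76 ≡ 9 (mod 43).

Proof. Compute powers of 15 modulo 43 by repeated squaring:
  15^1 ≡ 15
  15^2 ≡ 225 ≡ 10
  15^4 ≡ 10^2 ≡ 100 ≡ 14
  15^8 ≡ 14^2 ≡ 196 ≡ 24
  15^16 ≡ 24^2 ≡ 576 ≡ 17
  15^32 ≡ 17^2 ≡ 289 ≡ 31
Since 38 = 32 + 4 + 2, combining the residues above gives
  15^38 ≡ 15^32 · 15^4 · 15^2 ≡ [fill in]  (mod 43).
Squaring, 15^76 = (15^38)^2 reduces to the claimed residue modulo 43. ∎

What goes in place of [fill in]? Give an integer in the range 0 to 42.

15^32 · 15^4 · 15^2 ≡ 31 · 14 · 10 = 4340.
4340 mod 43 = 40, so 15^38 ≡ 40 (mod 43).

40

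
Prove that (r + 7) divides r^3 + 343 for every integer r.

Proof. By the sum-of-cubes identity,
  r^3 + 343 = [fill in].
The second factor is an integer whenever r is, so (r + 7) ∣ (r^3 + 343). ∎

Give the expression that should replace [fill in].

(r + 7)(r^2 - 7r + 49)

a^3 + b^3 = (a + b)(a^2 - ab + b^2). With a = r, b = 7:
r^3 + 343 = (r + 7)(r^2 - 7r + 49).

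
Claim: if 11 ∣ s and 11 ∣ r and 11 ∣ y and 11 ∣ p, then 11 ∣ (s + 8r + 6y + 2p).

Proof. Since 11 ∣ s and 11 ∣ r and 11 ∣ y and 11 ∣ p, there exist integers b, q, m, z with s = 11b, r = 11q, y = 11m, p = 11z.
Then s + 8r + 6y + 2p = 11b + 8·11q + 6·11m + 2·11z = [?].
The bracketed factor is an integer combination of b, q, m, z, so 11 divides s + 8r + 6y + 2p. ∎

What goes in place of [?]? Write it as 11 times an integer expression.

Each term has a factor of 11: 11b + 8·11q + 6·11m + 2·11z = 11·(b + 6m + 8q + 2z).
Since b + 6m + 8q + 2z is an integer, 11 ∣ (s + 8r + 6y + 2p).

11(b + 6m + 8q + 2z)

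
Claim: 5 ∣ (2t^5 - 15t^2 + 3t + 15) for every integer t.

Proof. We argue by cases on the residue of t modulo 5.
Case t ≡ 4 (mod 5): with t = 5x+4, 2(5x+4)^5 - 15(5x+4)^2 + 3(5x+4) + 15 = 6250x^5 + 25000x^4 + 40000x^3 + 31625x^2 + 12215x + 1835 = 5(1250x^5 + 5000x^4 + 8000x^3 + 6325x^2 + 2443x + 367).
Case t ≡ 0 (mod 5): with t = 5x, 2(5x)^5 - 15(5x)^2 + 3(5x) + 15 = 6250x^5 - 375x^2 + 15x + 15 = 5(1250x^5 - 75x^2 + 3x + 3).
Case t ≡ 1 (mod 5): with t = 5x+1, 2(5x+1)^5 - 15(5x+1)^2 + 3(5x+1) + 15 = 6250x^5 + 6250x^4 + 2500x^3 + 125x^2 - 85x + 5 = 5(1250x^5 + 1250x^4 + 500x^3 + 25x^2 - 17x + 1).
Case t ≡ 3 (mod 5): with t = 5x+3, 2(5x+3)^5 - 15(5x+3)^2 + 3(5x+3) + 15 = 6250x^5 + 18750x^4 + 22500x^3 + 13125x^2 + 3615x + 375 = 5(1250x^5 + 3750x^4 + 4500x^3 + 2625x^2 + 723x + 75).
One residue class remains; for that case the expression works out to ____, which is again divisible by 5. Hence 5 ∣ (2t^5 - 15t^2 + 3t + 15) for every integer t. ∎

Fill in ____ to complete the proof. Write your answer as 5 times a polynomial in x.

5(1250x^5 + 2500x^4 + 2000x^3 + 725x^2 + 103x + 5)

Only t ≡ 2 (mod 5) is unaccounted for. Put t = 5x+2:
2(5x+2)^5 - 15(5x+2)^2 + 3(5x+2) + 15 expands to 6250x^5 + 12500x^4 + 10000x^3 + 3625x^2 + 515x + 25,
and factoring out 5 leaves 5(1250x^5 + 2500x^4 + 2000x^3 + 725x^2 + 103x + 5).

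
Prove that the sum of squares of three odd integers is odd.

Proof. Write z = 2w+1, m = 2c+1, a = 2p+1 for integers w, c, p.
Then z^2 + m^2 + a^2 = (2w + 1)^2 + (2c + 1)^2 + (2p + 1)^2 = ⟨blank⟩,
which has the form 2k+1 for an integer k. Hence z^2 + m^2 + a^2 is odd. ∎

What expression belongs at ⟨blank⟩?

2(2c^2 + 2c + 2p^2 + 2p + 2w^2 + 2w + 1) + 1

Expanding: (2w + 1)^2 + (2c + 1)^2 + (2p + 1)^2 = 4c^2 + 4c + 4p^2 + 4p + 4w^2 + 4w + 3.
Every term except the constant is even, so this is 2(2c^2 + 2c + 2p^2 + 2p + 2w^2 + 2w + 1) + 1,
and 2c^2 + 2c + 2p^2 + 2p + 2w^2 + 2w + 1 ∈ ℤ gives the required form.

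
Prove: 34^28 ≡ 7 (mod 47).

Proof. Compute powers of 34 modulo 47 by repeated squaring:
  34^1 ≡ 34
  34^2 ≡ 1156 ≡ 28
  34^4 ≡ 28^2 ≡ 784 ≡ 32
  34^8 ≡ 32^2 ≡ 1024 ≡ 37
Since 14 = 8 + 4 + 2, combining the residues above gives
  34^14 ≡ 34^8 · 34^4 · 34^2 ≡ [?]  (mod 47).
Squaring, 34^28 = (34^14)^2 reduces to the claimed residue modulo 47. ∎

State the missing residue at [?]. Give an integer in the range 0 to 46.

Multiply the listed residues: 37 · 32 · 28 = 1184 → 33152.
Reducing modulo 47: 33152 = 705·47 + 17, so 34^14 ≡ 17.

17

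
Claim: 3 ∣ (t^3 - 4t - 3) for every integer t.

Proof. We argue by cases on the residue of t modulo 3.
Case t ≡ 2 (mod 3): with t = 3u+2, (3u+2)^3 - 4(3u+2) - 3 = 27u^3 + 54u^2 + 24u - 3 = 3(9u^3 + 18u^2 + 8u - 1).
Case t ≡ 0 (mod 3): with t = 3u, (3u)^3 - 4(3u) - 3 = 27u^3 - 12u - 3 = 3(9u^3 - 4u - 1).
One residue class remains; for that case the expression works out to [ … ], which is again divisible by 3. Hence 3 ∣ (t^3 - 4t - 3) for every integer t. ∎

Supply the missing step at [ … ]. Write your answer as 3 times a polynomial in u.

The residues treated are {2, 0}, so the missing case is t ≡ 1 (mod 3); write t = 3u+1.
Then (3u+1)^3 - 4(3u+1) - 3 = 27u^3 + 27u^2 - 3u - 6 = 3(9u^3 + 9u^2 - u - 2).

3(9u^3 + 9u^2 - u - 2)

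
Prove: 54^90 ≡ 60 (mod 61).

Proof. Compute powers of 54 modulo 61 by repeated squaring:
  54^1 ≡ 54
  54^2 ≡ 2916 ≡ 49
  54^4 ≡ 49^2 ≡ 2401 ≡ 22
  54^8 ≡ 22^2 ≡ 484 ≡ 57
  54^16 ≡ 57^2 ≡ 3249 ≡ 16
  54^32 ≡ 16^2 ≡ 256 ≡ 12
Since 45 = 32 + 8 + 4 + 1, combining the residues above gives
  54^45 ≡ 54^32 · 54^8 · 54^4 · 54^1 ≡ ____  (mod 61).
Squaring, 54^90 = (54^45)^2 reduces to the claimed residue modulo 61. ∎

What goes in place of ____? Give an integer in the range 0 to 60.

54^32 · 54^8 · 54^4 · 54^1 ≡ 12 · 57 · 22 · 54 = 812592.
812592 mod 61 = 11, so 54^45 ≡ 11 (mod 61).

11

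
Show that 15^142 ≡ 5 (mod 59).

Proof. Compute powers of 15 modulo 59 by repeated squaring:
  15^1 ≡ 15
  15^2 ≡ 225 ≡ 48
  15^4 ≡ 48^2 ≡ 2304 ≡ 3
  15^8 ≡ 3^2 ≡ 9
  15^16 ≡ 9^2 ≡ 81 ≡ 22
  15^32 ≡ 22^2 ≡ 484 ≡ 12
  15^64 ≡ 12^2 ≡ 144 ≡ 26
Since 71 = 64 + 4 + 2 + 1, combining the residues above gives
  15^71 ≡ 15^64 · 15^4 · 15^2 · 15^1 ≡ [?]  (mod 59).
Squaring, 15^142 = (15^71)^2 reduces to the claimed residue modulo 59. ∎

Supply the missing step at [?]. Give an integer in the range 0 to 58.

51

15^64 · 15^4 · 15^2 · 15^1 ≡ 26 · 3 · 48 · 15 = 56160.
56160 mod 59 = 51, so 15^71 ≡ 51 (mod 59).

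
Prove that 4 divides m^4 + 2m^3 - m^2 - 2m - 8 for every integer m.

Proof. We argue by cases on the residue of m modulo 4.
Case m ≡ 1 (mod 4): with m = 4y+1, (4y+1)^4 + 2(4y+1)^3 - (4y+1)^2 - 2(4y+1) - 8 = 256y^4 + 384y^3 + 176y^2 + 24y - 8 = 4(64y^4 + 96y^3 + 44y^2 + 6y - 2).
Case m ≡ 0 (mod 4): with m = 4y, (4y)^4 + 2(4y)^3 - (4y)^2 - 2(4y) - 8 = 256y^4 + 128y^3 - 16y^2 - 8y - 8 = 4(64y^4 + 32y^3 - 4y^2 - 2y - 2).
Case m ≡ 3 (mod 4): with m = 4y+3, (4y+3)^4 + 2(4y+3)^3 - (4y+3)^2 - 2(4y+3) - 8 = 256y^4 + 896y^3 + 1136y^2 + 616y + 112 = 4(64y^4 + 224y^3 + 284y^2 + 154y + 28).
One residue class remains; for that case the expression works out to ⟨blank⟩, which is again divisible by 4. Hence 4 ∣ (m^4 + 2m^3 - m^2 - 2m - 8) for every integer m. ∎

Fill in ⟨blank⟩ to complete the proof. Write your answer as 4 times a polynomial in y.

The residues treated are {1, 0, 3}, so the missing case is m ≡ 2 (mod 4); write m = 4y+2.
Then (4y+2)^4 + 2(4y+2)^3 - (4y+2)^2 - 2(4y+2) - 8 = 256y^4 + 640y^3 + 560y^2 + 200y + 16 = 4(64y^4 + 160y^3 + 140y^2 + 50y + 4).

4(64y^4 + 160y^3 + 140y^2 + 50y + 4)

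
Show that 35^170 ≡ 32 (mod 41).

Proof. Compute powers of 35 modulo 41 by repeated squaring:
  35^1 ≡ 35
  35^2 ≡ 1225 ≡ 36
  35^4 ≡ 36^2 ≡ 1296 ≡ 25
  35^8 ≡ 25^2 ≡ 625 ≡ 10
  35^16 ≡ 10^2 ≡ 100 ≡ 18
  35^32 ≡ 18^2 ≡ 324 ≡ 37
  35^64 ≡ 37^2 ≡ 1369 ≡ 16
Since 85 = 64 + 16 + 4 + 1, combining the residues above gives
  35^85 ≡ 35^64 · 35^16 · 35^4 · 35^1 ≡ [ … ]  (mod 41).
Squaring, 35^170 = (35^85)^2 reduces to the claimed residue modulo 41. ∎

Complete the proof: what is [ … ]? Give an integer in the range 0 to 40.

Multiply the listed residues: 16 · 18 · 25 · 35 = 288 → 7200 → 252000.
Reducing modulo 41: 252000 = 6146·41 + 14, so 35^85 ≡ 14.

14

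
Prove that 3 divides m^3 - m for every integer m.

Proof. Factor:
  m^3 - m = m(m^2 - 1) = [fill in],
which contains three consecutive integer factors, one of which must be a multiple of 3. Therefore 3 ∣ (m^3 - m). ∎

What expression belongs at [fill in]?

m(m^2 - 1) = m(m - 1)(m + 1) = (m - 1)m(m + 1).
These three factors are consecutive integers, so their product is divisible by 3.

(m - 1)m(m + 1)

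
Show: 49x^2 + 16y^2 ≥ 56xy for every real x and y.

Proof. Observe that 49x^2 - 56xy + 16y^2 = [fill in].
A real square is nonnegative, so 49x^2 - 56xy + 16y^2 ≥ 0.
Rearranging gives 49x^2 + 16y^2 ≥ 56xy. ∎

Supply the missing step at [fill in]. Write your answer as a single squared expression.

49x^2 - 56xy + 16y^2 is a perfect-square trinomial: the outer terms are (7x)^2 and (4y)^2, and the cross term is -2·7x·4y.
So 49x^2 - 56xy + 16y^2 = (7x - 4y)^2 ≥ 0.

(7x - 4y)^2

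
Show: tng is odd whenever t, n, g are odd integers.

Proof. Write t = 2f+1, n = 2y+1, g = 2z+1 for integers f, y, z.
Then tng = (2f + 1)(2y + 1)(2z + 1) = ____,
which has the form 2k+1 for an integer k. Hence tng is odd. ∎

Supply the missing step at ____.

(2f + 1)(2y + 1)(2z + 1) = 8fyz + 4fy + 4fz + 2f + 4yz + 2y + 2z + 1
= 2(4fyz + 2fy + 2fz + f + 2yz + y + z) + 1.
Since 4fyz + 2fy + 2fz + f + 2yz + y + z is an integer, the product is of the form 2k+1 for an integer k.

2(4fyz + 2fy + 2fz + f + 2yz + y + z) + 1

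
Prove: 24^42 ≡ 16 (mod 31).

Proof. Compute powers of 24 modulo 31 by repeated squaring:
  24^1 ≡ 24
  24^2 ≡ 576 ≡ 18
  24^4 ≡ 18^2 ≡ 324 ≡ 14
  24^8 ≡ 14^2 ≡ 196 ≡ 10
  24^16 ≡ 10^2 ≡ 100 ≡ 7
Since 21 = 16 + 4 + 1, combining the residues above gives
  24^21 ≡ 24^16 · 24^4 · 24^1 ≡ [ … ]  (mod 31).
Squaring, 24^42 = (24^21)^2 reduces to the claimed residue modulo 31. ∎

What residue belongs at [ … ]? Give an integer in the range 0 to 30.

Multiply the listed residues: 7 · 14 · 24 = 98 → 2352.
Reducing modulo 31: 2352 = 75·31 + 27, so 24^21 ≡ 27.

27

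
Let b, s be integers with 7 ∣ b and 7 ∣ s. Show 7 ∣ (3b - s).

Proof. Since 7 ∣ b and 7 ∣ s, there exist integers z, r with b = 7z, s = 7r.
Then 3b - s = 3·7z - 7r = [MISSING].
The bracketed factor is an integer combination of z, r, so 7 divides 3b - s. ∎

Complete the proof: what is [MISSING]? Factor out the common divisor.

Pull the common 7 out of every term: 3·7z - 7r = 7(-r + 3z).
-r + 3z is an integer, which exhibits the divisibility.

7(-r + 3z)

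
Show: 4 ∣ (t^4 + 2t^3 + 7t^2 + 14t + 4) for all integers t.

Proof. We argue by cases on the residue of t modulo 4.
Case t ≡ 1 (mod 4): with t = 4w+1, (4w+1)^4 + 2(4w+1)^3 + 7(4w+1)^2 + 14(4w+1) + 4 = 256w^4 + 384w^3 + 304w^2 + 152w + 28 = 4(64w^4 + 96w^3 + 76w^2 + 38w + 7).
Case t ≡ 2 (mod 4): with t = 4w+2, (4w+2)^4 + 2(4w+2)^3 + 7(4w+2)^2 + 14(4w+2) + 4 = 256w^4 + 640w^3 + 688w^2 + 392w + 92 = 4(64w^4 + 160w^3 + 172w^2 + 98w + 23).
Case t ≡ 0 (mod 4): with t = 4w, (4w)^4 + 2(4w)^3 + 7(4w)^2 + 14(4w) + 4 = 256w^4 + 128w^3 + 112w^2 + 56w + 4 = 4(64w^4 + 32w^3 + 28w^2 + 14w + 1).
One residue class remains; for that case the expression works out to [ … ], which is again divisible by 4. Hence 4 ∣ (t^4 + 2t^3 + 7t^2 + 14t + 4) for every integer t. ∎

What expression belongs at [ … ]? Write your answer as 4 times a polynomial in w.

4(64w^4 + 224w^3 + 316w^2 + 218w + 61)

The residues treated are {1, 2, 0}, so the missing case is t ≡ 3 (mod 4); write t = 4w+3.
Then (4w+3)^4 + 2(4w+3)^3 + 7(4w+3)^2 + 14(4w+3) + 4 = 256w^4 + 896w^3 + 1264w^2 + 872w + 244 = 4(64w^4 + 224w^3 + 316w^2 + 218w + 61).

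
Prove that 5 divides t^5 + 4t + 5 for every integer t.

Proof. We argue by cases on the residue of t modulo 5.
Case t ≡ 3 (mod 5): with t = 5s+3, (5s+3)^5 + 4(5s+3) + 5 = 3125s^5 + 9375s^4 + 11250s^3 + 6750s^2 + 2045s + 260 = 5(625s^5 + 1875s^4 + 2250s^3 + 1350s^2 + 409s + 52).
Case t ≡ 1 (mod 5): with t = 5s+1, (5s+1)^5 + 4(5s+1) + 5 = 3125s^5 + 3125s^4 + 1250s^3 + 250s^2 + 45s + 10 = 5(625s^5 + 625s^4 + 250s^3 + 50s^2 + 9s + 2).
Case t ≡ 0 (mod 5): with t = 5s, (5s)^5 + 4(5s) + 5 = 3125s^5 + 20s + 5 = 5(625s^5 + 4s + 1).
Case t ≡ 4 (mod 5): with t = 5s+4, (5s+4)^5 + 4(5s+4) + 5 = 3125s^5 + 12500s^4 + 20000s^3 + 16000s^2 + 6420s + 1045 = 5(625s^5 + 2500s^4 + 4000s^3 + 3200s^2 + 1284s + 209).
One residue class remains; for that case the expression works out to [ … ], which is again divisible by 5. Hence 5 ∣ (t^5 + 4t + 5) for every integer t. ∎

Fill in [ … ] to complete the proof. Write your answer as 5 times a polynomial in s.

5(625s^5 + 1250s^4 + 1000s^3 + 400s^2 + 84s + 9)

The residues treated are {3, 1, 0, 4}, so the missing case is t ≡ 2 (mod 5); write t = 5s+2.
Then (5s+2)^5 + 4(5s+2) + 5 = 3125s^5 + 6250s^4 + 5000s^3 + 2000s^2 + 420s + 45 = 5(625s^5 + 1250s^4 + 1000s^3 + 400s^2 + 84s + 9).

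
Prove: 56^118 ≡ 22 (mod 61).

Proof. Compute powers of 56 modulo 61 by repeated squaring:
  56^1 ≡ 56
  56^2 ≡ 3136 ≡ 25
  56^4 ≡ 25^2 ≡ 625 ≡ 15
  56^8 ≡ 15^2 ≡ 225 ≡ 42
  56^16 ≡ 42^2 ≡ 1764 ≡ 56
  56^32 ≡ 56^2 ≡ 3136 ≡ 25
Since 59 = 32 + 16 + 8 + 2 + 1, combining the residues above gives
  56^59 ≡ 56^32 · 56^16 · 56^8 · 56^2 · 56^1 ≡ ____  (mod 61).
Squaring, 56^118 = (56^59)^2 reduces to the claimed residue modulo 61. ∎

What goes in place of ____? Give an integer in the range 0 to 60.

Multiply the listed residues: 25 · 56 · 42 · 25 · 56 = 1400 → 58800 → 1470000 → 82320000.
Reducing modulo 61: 82320000 = 1349508·61 + 12, so 56^59 ≡ 12.

12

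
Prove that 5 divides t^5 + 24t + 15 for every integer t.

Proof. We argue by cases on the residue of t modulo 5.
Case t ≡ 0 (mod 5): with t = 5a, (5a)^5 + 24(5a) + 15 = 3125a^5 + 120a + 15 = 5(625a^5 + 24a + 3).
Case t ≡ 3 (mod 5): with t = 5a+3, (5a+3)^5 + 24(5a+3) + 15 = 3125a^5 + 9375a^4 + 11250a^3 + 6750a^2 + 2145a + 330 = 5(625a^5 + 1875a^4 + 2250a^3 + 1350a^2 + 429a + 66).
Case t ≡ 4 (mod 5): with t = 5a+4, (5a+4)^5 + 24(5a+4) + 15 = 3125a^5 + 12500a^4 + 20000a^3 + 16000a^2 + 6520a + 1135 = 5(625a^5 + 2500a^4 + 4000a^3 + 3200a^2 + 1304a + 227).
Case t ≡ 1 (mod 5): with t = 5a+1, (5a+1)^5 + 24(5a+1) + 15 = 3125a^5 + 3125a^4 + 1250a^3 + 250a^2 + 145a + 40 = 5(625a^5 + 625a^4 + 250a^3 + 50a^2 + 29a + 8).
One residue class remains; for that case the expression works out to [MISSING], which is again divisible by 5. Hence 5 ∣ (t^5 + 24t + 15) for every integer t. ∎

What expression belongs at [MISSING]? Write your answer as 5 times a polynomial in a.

5(625a^5 + 1250a^4 + 1000a^3 + 400a^2 + 104a + 19)

Only t ≡ 2 (mod 5) is unaccounted for. Put t = 5a+2:
(5a+2)^5 + 24(5a+2) + 15 expands to 3125a^5 + 6250a^4 + 5000a^3 + 2000a^2 + 520a + 95,
and factoring out 5 leaves 5(625a^5 + 1250a^4 + 1000a^3 + 400a^2 + 104a + 19).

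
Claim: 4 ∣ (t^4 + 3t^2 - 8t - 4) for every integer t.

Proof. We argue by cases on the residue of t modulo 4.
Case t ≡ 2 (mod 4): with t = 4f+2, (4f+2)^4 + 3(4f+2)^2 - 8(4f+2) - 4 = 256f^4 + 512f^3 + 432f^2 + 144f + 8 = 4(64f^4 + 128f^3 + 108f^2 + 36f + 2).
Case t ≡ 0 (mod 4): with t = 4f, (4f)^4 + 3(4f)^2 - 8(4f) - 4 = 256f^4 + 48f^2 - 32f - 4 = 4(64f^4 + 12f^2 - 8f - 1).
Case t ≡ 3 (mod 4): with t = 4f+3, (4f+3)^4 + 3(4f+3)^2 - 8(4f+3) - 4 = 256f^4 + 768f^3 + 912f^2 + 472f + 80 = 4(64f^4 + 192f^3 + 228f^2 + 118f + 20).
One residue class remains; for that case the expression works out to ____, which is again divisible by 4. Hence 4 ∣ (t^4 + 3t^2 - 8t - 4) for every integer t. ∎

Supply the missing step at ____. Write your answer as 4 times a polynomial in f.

The residues treated are {2, 0, 3}, so the missing case is t ≡ 1 (mod 4); write t = 4f+1.
Then (4f+1)^4 + 3(4f+1)^2 - 8(4f+1) - 4 = 256f^4 + 256f^3 + 144f^2 + 8f - 8 = 4(64f^4 + 64f^3 + 36f^2 + 2f - 2).

4(64f^4 + 64f^3 + 36f^2 + 2f - 2)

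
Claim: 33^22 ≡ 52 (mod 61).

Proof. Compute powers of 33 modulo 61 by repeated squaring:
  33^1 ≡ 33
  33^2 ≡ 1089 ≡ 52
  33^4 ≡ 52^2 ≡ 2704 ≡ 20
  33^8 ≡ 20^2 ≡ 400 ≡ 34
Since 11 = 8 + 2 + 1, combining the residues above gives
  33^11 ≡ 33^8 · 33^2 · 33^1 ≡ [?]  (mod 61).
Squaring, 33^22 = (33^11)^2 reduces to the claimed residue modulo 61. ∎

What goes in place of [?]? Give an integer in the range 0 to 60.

28

33^8 · 33^2 · 33^1 ≡ 34 · 52 · 33 = 58344.
58344 mod 61 = 28, so 33^11 ≡ 28 (mod 61).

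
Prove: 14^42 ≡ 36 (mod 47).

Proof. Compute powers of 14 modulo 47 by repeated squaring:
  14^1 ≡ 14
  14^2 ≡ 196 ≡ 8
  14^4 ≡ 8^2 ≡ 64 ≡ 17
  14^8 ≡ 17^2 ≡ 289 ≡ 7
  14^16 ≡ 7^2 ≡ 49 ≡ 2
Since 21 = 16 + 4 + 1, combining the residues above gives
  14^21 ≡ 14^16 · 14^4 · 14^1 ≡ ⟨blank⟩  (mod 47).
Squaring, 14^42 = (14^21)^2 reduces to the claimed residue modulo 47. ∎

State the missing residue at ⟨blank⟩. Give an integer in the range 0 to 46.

6

14^16 · 14^4 · 14^1 ≡ 2 · 17 · 14 = 476.
476 mod 47 = 6, so 14^21 ≡ 6 (mod 47).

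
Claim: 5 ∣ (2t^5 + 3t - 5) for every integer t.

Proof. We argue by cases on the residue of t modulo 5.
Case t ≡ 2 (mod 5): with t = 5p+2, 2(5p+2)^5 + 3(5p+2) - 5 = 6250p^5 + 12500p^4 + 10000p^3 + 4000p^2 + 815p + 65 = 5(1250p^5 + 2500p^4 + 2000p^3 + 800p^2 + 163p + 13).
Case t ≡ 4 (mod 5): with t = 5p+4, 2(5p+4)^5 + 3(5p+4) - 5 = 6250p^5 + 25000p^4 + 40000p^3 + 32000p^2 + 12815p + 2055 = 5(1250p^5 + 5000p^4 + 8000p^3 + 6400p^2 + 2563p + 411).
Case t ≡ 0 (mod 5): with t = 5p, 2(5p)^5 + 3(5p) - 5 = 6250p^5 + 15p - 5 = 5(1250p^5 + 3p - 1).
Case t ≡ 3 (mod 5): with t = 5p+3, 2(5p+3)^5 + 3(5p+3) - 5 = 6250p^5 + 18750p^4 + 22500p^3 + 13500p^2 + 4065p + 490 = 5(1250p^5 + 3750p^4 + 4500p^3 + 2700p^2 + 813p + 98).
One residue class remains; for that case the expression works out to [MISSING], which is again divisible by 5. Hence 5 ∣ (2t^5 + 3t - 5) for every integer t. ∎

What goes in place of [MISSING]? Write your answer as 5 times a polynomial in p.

Only t ≡ 1 (mod 5) is unaccounted for. Put t = 5p+1:
2(5p+1)^5 + 3(5p+1) - 5 expands to 6250p^5 + 6250p^4 + 2500p^3 + 500p^2 + 65p,
and factoring out 5 leaves 5(1250p^5 + 1250p^4 + 500p^3 + 100p^2 + 13p).

5(1250p^5 + 1250p^4 + 500p^3 + 100p^2 + 13p)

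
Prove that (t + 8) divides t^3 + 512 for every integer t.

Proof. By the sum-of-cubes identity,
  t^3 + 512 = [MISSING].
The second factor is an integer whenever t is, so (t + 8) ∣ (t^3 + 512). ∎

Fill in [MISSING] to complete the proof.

(t + 8)(t^2 - 8t + 64)

a^3 + b^3 = (a + b)(a^2 - ab + b^2). With a = t, b = 8:
t^3 + 512 = (t + 8)(t^2 - 8t + 64).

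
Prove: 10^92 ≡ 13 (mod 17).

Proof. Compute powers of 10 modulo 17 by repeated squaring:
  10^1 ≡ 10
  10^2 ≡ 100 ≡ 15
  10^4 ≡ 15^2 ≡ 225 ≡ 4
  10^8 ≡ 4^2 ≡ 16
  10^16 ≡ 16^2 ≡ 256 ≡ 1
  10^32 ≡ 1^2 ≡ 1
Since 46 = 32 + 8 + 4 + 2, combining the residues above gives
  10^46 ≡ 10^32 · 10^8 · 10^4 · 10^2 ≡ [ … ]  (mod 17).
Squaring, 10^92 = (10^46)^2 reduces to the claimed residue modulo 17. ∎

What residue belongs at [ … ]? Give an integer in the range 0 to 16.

8

10^32 · 10^8 · 10^4 · 10^2 ≡ 1 · 16 · 4 · 15 = 960.
960 mod 17 = 8, so 10^46 ≡ 8 (mod 17).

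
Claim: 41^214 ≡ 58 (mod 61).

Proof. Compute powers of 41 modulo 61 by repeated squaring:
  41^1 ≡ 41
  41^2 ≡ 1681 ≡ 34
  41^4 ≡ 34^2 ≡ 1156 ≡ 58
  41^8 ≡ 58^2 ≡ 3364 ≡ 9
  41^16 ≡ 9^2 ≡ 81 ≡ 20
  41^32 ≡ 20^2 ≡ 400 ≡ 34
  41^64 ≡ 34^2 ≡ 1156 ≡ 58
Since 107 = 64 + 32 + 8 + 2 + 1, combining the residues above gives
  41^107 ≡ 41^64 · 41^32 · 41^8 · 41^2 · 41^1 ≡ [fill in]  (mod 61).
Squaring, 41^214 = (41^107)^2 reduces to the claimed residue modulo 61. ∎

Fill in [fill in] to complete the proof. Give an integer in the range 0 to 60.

41^64 · 41^32 · 41^8 · 41^2 · 41^1 ≡ 58 · 34 · 9 · 34 · 41 = 24740712.
24740712 mod 61 = 27, so 41^107 ≡ 27 (mod 61).

27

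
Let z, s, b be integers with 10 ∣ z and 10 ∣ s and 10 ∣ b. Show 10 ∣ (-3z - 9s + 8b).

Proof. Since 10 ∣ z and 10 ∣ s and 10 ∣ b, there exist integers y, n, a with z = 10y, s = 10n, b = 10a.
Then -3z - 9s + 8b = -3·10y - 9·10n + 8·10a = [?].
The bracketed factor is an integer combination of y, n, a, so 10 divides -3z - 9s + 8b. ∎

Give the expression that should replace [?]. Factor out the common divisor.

10(8a - 9n - 3y)

Pull the common 10 out of every term: -3·10y - 9·10n + 8·10a = 10(8a - 9n - 3y).
8a - 9n - 3y is an integer, which exhibits the divisibility.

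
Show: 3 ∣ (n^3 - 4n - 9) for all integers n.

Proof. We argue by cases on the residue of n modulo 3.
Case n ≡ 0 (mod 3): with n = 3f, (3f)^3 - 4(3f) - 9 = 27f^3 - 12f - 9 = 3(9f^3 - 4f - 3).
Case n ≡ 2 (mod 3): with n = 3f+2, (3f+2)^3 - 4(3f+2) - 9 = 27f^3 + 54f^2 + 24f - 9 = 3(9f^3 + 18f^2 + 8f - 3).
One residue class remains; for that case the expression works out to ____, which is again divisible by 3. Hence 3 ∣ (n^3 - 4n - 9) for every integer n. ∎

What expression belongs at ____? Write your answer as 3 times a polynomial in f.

Only n ≡ 1 (mod 3) is unaccounted for. Put n = 3f+1:
(3f+1)^3 - 4(3f+1) - 9 expands to 27f^3 + 27f^2 - 3f - 12,
and factoring out 3 leaves 3(9f^3 + 9f^2 - f - 4).

3(9f^3 + 9f^2 - f - 4)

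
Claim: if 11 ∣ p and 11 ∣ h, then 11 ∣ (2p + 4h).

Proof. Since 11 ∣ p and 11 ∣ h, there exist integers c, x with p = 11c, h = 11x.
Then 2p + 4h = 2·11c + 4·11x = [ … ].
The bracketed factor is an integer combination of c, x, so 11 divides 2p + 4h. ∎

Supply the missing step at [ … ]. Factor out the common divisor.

Pull the common 11 out of every term: 2·11c + 4·11x = 11(2c + 4x).
2c + 4x is an integer, which exhibits the divisibility.

11(2c + 4x)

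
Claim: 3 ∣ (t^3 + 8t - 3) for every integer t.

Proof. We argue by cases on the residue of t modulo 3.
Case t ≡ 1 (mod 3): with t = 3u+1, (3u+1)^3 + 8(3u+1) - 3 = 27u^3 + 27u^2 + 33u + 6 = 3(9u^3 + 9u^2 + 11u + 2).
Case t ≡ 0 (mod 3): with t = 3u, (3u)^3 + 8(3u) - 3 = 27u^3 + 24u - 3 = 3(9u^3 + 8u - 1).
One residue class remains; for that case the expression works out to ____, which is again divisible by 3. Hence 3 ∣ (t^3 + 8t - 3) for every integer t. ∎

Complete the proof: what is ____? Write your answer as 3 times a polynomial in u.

The residues treated are {1, 0}, so the missing case is t ≡ 2 (mod 3); write t = 3u+2.
Then (3u+2)^3 + 8(3u+2) - 3 = 27u^3 + 54u^2 + 60u + 21 = 3(9u^3 + 18u^2 + 20u + 7).

3(9u^3 + 18u^2 + 20u + 7)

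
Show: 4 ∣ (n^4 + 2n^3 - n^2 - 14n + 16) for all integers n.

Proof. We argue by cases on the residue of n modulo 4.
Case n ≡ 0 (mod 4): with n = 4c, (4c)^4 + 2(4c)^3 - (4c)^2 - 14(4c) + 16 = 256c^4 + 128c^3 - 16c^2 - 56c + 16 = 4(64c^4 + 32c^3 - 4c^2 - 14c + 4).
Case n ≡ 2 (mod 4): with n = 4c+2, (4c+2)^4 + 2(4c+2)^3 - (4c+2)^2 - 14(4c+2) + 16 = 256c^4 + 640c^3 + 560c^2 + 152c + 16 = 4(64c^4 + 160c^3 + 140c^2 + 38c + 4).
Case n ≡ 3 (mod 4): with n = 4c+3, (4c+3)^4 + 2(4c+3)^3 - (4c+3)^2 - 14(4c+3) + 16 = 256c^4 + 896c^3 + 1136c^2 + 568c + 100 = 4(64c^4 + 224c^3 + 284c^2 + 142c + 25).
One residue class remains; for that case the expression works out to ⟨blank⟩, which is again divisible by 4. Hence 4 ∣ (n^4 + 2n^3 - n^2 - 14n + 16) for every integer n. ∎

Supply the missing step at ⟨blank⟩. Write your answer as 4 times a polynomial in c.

4(64c^4 + 96c^3 + 44c^2 - 6c + 1)

Only n ≡ 1 (mod 4) is unaccounted for. Put n = 4c+1:
(4c+1)^4 + 2(4c+1)^3 - (4c+1)^2 - 14(4c+1) + 16 expands to 256c^4 + 384c^3 + 176c^2 - 24c + 4,
and factoring out 4 leaves 4(64c^4 + 96c^3 + 44c^2 - 6c + 1).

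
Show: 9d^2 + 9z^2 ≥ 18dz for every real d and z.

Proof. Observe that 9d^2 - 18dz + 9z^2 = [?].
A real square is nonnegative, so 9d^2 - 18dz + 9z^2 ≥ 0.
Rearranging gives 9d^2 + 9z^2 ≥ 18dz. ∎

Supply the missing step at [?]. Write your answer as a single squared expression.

(3d - 3z)^2

The leading and trailing coefficients are 3^2 and 3^2, and 18 = 2·3·3, so the trinomial is (3d - 3z)^2.
Hence 9d^2 - 18dz + 9z^2 ≥ 0.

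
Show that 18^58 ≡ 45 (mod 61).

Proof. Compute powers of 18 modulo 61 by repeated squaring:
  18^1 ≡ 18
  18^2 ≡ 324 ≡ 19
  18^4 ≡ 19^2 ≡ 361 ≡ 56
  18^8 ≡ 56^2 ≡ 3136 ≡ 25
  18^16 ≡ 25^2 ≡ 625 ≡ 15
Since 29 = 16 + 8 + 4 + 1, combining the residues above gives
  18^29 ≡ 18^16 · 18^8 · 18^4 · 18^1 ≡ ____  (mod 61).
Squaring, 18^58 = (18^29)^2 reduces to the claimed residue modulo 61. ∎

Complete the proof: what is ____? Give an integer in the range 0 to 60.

44

18^16 · 18^8 · 18^4 · 18^1 ≡ 15 · 25 · 56 · 18 = 378000.
378000 mod 61 = 44, so 18^29 ≡ 44 (mod 61).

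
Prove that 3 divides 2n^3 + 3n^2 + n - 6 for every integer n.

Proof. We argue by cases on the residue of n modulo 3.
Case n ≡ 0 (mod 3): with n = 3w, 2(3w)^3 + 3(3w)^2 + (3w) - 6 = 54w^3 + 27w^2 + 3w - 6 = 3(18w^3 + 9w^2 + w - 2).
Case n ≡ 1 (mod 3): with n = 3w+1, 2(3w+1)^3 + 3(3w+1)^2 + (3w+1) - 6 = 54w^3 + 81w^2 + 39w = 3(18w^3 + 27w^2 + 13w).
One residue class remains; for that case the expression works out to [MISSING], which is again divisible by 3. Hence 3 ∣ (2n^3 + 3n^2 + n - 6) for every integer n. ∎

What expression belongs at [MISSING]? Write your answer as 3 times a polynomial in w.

3(18w^3 + 45w^2 + 37w + 8)

The residues treated are {0, 1}, so the missing case is n ≡ 2 (mod 3); write n = 3w+2.
Then 2(3w+2)^3 + 3(3w+2)^2 + (3w+2) - 6 = 54w^3 + 135w^2 + 111w + 24 = 3(18w^3 + 45w^2 + 37w + 8).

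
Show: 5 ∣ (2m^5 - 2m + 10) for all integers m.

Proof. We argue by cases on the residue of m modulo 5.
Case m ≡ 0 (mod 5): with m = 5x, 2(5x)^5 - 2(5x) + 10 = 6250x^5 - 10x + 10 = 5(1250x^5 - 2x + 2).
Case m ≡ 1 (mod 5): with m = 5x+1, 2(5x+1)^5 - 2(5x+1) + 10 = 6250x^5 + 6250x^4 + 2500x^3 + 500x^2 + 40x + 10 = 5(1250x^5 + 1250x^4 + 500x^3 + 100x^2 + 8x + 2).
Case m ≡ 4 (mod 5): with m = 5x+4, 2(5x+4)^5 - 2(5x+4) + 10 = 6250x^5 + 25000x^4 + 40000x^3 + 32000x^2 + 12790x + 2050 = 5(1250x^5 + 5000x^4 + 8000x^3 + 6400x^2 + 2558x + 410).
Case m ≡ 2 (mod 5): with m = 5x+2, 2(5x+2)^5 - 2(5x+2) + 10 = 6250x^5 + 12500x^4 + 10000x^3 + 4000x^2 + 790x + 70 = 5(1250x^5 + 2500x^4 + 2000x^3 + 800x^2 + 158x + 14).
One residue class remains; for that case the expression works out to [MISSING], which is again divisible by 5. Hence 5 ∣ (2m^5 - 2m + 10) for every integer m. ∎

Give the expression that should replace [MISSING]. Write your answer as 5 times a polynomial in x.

5(1250x^5 + 3750x^4 + 4500x^3 + 2700x^2 + 808x + 98)

Only m ≡ 3 (mod 5) is unaccounted for. Put m = 5x+3:
2(5x+3)^5 - 2(5x+3) + 10 expands to 6250x^5 + 18750x^4 + 22500x^3 + 13500x^2 + 4040x + 490,
and factoring out 5 leaves 5(1250x^5 + 3750x^4 + 4500x^3 + 2700x^2 + 808x + 98).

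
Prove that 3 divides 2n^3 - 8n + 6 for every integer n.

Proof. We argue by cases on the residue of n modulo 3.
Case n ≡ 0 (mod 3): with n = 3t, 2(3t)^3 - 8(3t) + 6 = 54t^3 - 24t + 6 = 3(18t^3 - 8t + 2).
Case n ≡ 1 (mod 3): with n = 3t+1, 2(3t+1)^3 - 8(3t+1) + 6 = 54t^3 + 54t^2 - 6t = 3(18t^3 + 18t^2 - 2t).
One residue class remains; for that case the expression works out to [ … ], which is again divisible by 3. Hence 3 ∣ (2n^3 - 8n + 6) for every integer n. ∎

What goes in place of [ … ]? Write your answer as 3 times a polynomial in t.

3(18t^3 + 36t^2 + 16t + 2)

Only n ≡ 2 (mod 3) is unaccounted for. Put n = 3t+2:
2(3t+2)^3 - 8(3t+2) + 6 expands to 54t^3 + 108t^2 + 48t + 6,
and factoring out 3 leaves 3(18t^3 + 36t^2 + 16t + 2).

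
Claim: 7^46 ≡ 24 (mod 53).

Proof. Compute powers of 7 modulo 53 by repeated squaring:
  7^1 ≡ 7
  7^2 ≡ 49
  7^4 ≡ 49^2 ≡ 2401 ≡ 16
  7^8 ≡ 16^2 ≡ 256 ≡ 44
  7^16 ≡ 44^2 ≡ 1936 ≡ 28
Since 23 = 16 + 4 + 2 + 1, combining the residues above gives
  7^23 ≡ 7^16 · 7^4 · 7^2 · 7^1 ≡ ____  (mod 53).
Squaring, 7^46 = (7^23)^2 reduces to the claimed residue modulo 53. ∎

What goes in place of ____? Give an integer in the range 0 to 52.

7^16 · 7^4 · 7^2 · 7^1 ≡ 28 · 16 · 49 · 7 = 153664.
153664 mod 53 = 17, so 7^23 ≡ 17 (mod 53).

17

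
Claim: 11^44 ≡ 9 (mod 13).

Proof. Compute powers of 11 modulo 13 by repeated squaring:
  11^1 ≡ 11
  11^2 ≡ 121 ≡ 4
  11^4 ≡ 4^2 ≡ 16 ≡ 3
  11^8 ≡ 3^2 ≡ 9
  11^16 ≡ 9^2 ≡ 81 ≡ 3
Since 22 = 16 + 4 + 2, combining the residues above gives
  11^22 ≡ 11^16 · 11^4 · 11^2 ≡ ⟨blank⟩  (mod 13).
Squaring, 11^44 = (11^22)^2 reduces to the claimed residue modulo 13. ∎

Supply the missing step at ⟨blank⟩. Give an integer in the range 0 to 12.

Multiply the listed residues: 3 · 3 · 4 = 9 → 36.
Reducing modulo 13: 36 = 2·13 + 10, so 11^22 ≡ 10.

10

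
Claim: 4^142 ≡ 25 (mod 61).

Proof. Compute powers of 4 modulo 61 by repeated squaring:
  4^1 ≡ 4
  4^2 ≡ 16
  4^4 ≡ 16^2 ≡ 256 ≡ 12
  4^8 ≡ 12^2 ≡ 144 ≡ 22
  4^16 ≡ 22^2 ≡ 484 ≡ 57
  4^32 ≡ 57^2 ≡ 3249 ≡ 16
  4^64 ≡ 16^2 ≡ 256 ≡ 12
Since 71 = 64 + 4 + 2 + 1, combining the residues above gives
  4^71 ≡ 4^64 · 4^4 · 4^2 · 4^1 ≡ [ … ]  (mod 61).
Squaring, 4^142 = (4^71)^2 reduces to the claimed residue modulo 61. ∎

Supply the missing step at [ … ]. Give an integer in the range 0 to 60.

4^64 · 4^4 · 4^2 · 4^1 ≡ 12 · 12 · 16 · 4 = 9216.
9216 mod 61 = 5, so 4^71 ≡ 5 (mod 61).

5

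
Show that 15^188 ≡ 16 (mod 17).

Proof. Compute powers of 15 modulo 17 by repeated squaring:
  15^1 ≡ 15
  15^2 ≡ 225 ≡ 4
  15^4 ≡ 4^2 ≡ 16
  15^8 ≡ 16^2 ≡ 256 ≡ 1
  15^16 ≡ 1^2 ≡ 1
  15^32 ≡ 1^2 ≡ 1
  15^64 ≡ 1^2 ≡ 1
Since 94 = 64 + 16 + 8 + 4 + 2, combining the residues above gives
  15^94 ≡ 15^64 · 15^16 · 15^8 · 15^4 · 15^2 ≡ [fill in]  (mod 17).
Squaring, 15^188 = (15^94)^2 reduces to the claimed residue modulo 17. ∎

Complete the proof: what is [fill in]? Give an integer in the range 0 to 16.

13

Multiply the listed residues: 1 · 1 · 1 · 16 · 4 = 1 → 1 → 16 → 64.
Reducing modulo 17: 64 = 3·17 + 13, so 15^94 ≡ 13.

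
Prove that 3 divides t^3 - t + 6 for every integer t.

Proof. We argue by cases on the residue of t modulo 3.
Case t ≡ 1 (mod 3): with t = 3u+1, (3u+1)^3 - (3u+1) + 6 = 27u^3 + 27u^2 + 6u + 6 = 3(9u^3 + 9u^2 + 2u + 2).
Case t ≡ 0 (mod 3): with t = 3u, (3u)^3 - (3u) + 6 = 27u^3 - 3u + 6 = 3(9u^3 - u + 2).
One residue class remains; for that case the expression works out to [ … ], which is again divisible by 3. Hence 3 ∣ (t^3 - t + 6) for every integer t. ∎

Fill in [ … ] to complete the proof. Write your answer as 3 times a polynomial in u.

3(9u^3 + 18u^2 + 11u + 4)

Only t ≡ 2 (mod 3) is unaccounted for. Put t = 3u+2:
(3u+2)^3 - (3u+2) + 6 expands to 27u^3 + 54u^2 + 33u + 12,
and factoring out 3 leaves 3(9u^3 + 18u^2 + 11u + 4).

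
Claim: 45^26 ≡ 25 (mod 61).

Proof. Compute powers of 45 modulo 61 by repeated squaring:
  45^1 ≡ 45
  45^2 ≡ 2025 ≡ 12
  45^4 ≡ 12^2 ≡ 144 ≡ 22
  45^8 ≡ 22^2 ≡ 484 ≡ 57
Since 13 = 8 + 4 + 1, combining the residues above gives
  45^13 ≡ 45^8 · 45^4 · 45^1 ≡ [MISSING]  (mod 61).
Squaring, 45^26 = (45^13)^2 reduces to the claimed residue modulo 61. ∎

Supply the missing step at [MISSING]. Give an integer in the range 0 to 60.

5

Multiply the listed residues: 57 · 22 · 45 = 1254 → 56430.
Reducing modulo 61: 56430 = 925·61 + 5, so 45^13 ≡ 5.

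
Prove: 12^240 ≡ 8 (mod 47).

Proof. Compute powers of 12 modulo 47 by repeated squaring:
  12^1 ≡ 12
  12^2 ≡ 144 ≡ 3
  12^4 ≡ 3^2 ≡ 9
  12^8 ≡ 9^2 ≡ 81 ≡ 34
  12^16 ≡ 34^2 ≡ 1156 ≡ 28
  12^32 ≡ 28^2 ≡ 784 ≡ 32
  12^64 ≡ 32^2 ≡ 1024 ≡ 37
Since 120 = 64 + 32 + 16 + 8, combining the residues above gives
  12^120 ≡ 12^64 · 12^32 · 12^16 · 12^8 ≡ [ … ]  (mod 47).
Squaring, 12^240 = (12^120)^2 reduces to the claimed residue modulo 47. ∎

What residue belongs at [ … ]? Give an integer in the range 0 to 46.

Multiply the listed residues: 37 · 32 · 28 · 34 = 1184 → 33152 → 1127168.
Reducing modulo 47: 1127168 = 23982·47 + 14, so 12^120 ≡ 14.

14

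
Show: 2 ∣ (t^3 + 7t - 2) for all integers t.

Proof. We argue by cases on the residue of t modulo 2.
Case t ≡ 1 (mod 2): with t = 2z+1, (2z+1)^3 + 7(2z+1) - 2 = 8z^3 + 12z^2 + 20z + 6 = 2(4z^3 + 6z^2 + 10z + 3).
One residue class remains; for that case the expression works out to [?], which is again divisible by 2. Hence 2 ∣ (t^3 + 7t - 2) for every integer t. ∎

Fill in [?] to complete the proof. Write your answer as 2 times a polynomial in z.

The residues treated are {1}, so the missing case is t ≡ 0 (mod 2); write t = 2z.
Then (2z)^3 + 7(2z) - 2 = 8z^3 + 14z - 2 = 2(4z^3 + 7z - 1).

2(4z^3 + 7z - 1)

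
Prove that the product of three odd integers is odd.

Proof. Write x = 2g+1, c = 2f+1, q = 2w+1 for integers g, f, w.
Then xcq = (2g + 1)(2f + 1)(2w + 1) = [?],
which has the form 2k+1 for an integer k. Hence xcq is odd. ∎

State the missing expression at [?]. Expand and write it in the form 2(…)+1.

2(4fgw + 2fg + 2fw + f + 2gw + g + w) + 1

(2g + 1)(2f + 1)(2w + 1) = 8fgw + 4fg + 4fw + 2f + 4gw + 2g + 2w + 1
= 2(4fgw + 2fg + 2fw + f + 2gw + g + w) + 1.
Since 4fgw + 2fg + 2fw + f + 2gw + g + w is an integer, the product is of the form 2k+1 for an integer k.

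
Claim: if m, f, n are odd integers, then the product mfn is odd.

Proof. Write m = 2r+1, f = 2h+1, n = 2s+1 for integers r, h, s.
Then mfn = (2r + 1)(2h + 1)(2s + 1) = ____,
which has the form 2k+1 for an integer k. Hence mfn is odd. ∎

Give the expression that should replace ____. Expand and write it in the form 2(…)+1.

Expanding: (2r + 1)(2h + 1)(2s + 1) = 8hrs + 4hr + 4hs + 2h + 4rs + 2r + 2s + 1.
Every term except the constant is even, so this is 2(4hrs + 2hr + 2hs + h + 2rs + r + s) + 1,
and 4hrs + 2hr + 2hs + h + 2rs + r + s ∈ ℤ gives the required form.

2(4hrs + 2hr + 2hs + h + 2rs + r + s) + 1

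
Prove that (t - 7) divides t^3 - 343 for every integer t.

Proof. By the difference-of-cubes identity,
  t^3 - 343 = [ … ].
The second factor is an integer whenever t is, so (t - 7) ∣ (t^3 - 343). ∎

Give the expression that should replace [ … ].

(t - 7)(t^2 + 7t + 49)

Polynomial division of t^3 - 343 by t - 7 leaves remainder 0 and quotient t^2 + 7t + 49.
Hence t^3 - 343 = (t - 7)(t^2 + 7t + 49).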